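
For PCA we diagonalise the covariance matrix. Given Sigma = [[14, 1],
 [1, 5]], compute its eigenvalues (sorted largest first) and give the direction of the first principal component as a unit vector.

Step 1 — characteristic polynomial of 2×2 Sigma:
  det(Sigma - λI) = λ² - trace · λ + det = 0.
  trace = 14 + 5 = 19, det = 14·5 - (1)² = 69.
Step 2 — discriminant:
  Δ = trace² - 4·det = 361 - 276 = 85.
Step 3 — eigenvalues:
  λ = (trace ± √Δ)/2 = (19 ± 9.2195)/2,
  λ_1 = 14.1098,  λ_2 = 4.8902.

Step 4 — unit eigenvector for λ_1: solve (Sigma - λ_1 I)v = 0. First row:
  (14 - 14.1098)·v_x + (1)·v_y = 0, i.e. (-0.1098)·v_x + (1)·v_y = 0,
  so v ∝ (b, λ_1 - a) = (1, 0.1098) = u.
  ||u|| = √((1)² + (0.1098)²) = √(1.012) ≈ 1.006,
  v_1 = u/||u|| ≈ (0.994, 0.1091) (||v_1|| = 1).

λ_1 = 14.1098,  λ_2 = 4.8902;  v_1 ≈ (0.994, 0.1091)


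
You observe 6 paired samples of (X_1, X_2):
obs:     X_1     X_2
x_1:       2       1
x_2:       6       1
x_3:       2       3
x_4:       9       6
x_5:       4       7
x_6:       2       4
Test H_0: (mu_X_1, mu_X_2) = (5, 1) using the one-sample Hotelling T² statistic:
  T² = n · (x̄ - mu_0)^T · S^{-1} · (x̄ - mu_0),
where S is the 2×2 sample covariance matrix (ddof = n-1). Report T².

Step 1 — sample mean vector:
  mean(X_1) = (2 + 6 + 2 + 9 + 4 + 2) / 6 = 25/6 = 4.1667
  mean(X_2) = (1 + 1 + 3 + 6 + 7 + 4) / 6 = 22/6 = 3.6667
  x̄ = (4.1667, 3.6667),  deviation x̄ - mu_0 = (4.1667, 3.6667) - (5, 1) = (-0.8333, 2.6667).

Step 2 — sample covariance matrix, S[i,j] = (1/(n-1)) · Σ_k (x_{k,i} - mean_i) · (x_{k,j} - mean_j), divisor n-1 = 5:
  S[X_1,X_1] = ((-2.1667)·(-2.1667) + (1.8333)·(1.8333) + (-2.1667)·(-2.1667) + (4.8333)·(4.8333) + (-0.1667)·(-0.1667) + (-2.1667)·(-2.1667)) / 5 = 40.8333/5 = 8.1667
  S[X_1,X_2] = ((-2.1667)·(-2.6667) + (1.8333)·(-2.6667) + (-2.1667)·(-0.6667) + (4.8333)·(2.3333) + (-0.1667)·(3.3333) + (-2.1667)·(0.3333)) / 5 = 12.3333/5 = 2.4667
  S[X_2,X_2] = ((-2.6667)·(-2.6667) + (-2.6667)·(-2.6667) + (-0.6667)·(-0.6667) + (2.3333)·(2.3333) + (3.3333)·(3.3333) + (0.3333)·(0.3333)) / 5 = 31.3333/5 = 6.2667
  S = [[8.1667, 2.4667],
 [2.4667, 6.2667]].

Step 3 — invert S. det(S) = 8.1667·6.2667 - (2.4667)² = 45.0933.
  S^{-1} = (1/det) · [[d, -b], [-b, a]] = [[0.139, -0.0547],
 [-0.0547, 0.1811]].

Step 4 — quadratic form (x̄ - mu_0)^T · S^{-1} · (x̄ - mu_0):
  S^{-1} · (x̄ - mu_0) = (-0.2617, 0.5285),
  (x̄ - mu_0)^T · [...] = (-0.8333)·(-0.2617) + (2.6667)·(0.5285) = 1.6275.

Step 5 — scale by n: T² = 6 · 1.6275 = 9.7649.

T² ≈ 9.7649


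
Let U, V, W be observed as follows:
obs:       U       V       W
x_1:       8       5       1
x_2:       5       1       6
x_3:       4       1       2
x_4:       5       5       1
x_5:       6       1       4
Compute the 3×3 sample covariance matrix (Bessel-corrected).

Step 1 — column means:
  mean(U) = (8 + 5 + 4 + 5 + 6) / 5 = 28/5 = 5.6
  mean(V) = (5 + 1 + 1 + 5 + 1) / 5 = 13/5 = 2.6
  mean(W) = (1 + 6 + 2 + 1 + 4) / 5 = 14/5 = 2.8

Step 2 — sample covariance S[i,j] = (1/(n-1)) · Σ_k (x_{k,i} - mean_i) · (x_{k,j} - mean_j), with n-1 = 4.
  S[U,U] = ((2.4)·(2.4) + (-0.6)·(-0.6) + (-1.6)·(-1.6) + (-0.6)·(-0.6) + (0.4)·(0.4)) / 4 = 9.2/4 = 2.3
  S[U,V] = ((2.4)·(2.4) + (-0.6)·(-1.6) + (-1.6)·(-1.6) + (-0.6)·(2.4) + (0.4)·(-1.6)) / 4 = 7.2/4 = 1.8
  S[U,W] = ((2.4)·(-1.8) + (-0.6)·(3.2) + (-1.6)·(-0.8) + (-0.6)·(-1.8) + (0.4)·(1.2)) / 4 = -3.4/4 = -0.85
  S[V,V] = ((2.4)·(2.4) + (-1.6)·(-1.6) + (-1.6)·(-1.6) + (2.4)·(2.4) + (-1.6)·(-1.6)) / 4 = 19.2/4 = 4.8
  S[V,W] = ((2.4)·(-1.8) + (-1.6)·(3.2) + (-1.6)·(-0.8) + (2.4)·(-1.8) + (-1.6)·(1.2)) / 4 = -14.4/4 = -3.6
  S[W,W] = ((-1.8)·(-1.8) + (3.2)·(3.2) + (-0.8)·(-0.8) + (-1.8)·(-1.8) + (1.2)·(1.2)) / 4 = 18.8/4 = 4.7

S is symmetric (S[j,i] = S[i,j]). Assembling:

S = [[2.3, 1.8, -0.85],
 [1.8, 4.8, -3.6],
 [-0.85, -3.6, 4.7]]


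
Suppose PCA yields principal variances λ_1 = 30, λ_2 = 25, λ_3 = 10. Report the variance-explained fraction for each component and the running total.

Step 1 — total variance = trace(Sigma) = Σ λ_i = 30 + 25 + 10 = 65.

Step 2 — fraction explained by component i = λ_i / Σ λ:
  PC1: 30/65 = 0.4615
  PC2: 25/65 = 0.3846
  PC3: 10/65 = 0.1538

Step 3 — cumulative fraction after k components = (λ_1 + ... + λ_k) / Σ λ:
  k = 1: 30/65 = 0.4615
  k = 2: (30 + 25)/65 = 55/65 = 0.8462
  k = 3: (30 + 25 + 10)/65 = 65/65 = 1

Summary (fraction, with percent):

explained: PC1 0.4615 (46.15%), PC2 0.3846 (38.46%), PC3 0.1538 (15.38%);  cumulative: 0.4615, 0.8462, 1


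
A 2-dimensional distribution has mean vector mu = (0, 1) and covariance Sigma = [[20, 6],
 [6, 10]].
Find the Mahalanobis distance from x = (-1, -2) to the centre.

Step 1 — centre the observation: (x - mu) = (-1, -3).

Step 2 — invert Sigma. det(Sigma) = 20·10 - (6)² = 164.
  Sigma^{-1} = (1/det) · [[d, -b], [-b, a]] = [[0.061, -0.0366],
 [-0.0366, 0.122]].

Step 3 — form the quadratic (x - mu)^T · Sigma^{-1} · (x - mu):
  Sigma^{-1} · (x - mu) = (0.0488, -0.3293).
  (x - mu)^T · [Sigma^{-1} · (x - mu)] = (-1)·(0.0488) + (-3)·(-0.3293) = 0.939.

Step 4 — take square root: d = √(0.939) ≈ 0.969.

d(x, mu) = √(0.939) ≈ 0.969


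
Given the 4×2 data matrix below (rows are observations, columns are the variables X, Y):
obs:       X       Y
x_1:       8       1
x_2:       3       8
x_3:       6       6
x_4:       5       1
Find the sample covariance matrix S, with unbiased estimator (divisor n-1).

Step 1 — column means:
  mean(X) = (8 + 3 + 6 + 5) / 4 = 22/4 = 5.5
  mean(Y) = (1 + 8 + 6 + 1) / 4 = 16/4 = 4

Step 2 — sample covariance S[i,j] = (1/(n-1)) · Σ_k (x_{k,i} - mean_i) · (x_{k,j} - mean_j), with n-1 = 3.
  S[X,X] = ((2.5)·(2.5) + (-2.5)·(-2.5) + (0.5)·(0.5) + (-0.5)·(-0.5)) / 3 = 13/3 = 4.3333
  S[X,Y] = ((2.5)·(-3) + (-2.5)·(4) + (0.5)·(2) + (-0.5)·(-3)) / 3 = -15/3 = -5
  S[Y,Y] = ((-3)·(-3) + (4)·(4) + (2)·(2) + (-3)·(-3)) / 3 = 38/3 = 12.6667

S is symmetric (S[j,i] = S[i,j]). Assembling:

S = [[4.3333, -5],
 [-5, 12.6667]]


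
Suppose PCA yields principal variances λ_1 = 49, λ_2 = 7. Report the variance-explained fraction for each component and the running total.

Step 1 — total variance = trace(Sigma) = Σ λ_i = 49 + 7 = 56.

Step 2 — fraction explained by component i = λ_i / Σ λ:
  PC1: 49/56 = 0.875
  PC2: 7/56 = 0.125

Step 3 — cumulative fraction after k components = (λ_1 + ... + λ_k) / Σ λ:
  k = 1: 49/56 = 0.875
  k = 2: (49 + 7)/56 = 56/56 = 1

Summary (fraction, with percent):

explained: PC1 0.875 (87.5%), PC2 0.125 (12.5%);  cumulative: 0.875, 1


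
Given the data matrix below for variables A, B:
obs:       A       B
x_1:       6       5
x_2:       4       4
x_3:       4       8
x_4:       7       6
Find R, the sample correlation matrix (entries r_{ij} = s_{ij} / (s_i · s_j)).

Step 1 — column means:
  mean(A) = (6 + 4 + 4 + 7) / 4 = 21/4 = 5.25
  mean(B) = (5 + 4 + 8 + 6) / 4 = 23/4 = 5.75

Step 2 — sample variances and covariances s[i,j] = (1/(n-1)) · Σ_k (x_{k,i} - mean_i) · (x_{k,j} - mean_j), with n-1 = 3:
  s[A,A] = ((0.75)·(0.75) + (-1.25)·(-1.25) + (-1.25)·(-1.25) + (1.75)·(1.75)) / 3 = 6.75/3 = 2.25
  s[A,B] = ((0.75)·(-0.75) + (-1.25)·(-1.75) + (-1.25)·(2.25) + (1.75)·(0.25)) / 3 = -0.75/3 = -0.25
  s[B,B] = ((-0.75)·(-0.75) + (-1.75)·(-1.75) + (2.25)·(2.25) + (0.25)·(0.25)) / 3 = 8.75/3 = 2.9167
  Sample standard deviations s_i = √(s[i,i]):
  s(A) = √(2.25) = 1.5
  s(B) = √(2.9167) = 1.7078

Step 3 — r_{ij} = s_{ij} / (s_i · s_j):
  r[A,A] = 1 (diagonal).
  r[A,B] = -0.25 / (1.5 · 1.7078) = -0.25 / 2.5617 = -0.0976
  r[B,B] = 1 (diagonal).

R is symmetric with unit diagonal. Assembling:

R = [[1, -0.0976],
 [-0.0976, 1]]


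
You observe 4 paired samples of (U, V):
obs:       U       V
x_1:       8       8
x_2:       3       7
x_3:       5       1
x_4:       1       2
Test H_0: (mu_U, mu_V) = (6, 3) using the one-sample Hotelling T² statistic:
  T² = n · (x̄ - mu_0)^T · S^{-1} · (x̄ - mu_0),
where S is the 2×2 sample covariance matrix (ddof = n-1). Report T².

Step 1 — sample mean vector:
  mean(U) = (8 + 3 + 5 + 1) / 4 = 17/4 = 4.25
  mean(V) = (8 + 7 + 1 + 2) / 4 = 18/4 = 4.5
  x̄ = (4.25, 4.5),  deviation x̄ - mu_0 = (4.25, 4.5) - (6, 3) = (-1.75, 1.5).

Step 2 — sample covariance matrix, S[i,j] = (1/(n-1)) · Σ_k (x_{k,i} - mean_i) · (x_{k,j} - mean_j), divisor n-1 = 3:
  S[U,U] = ((3.75)·(3.75) + (-1.25)·(-1.25) + (0.75)·(0.75) + (-3.25)·(-3.25)) / 3 = 26.75/3 = 8.9167
  S[U,V] = ((3.75)·(3.5) + (-1.25)·(2.5) + (0.75)·(-3.5) + (-3.25)·(-2.5)) / 3 = 15.5/3 = 5.1667
  S[V,V] = ((3.5)·(3.5) + (2.5)·(2.5) + (-3.5)·(-3.5) + (-2.5)·(-2.5)) / 3 = 37/3 = 12.3333
  S = [[8.9167, 5.1667],
 [5.1667, 12.3333]].

Step 3 — invert S. det(S) = 8.9167·12.3333 - (5.1667)² = 83.2778.
  S^{-1} = (1/det) · [[d, -b], [-b, a]] = [[0.1481, -0.062],
 [-0.062, 0.1071]].

Step 4 — quadratic form (x̄ - mu_0)^T · S^{-1} · (x̄ - mu_0):
  S^{-1} · (x̄ - mu_0) = (-0.3522, 0.2692),
  (x̄ - mu_0)^T · [...] = (-1.75)·(-0.3522) + (1.5)·(0.2692) = 1.0202.

Step 5 — scale by n: T² = 4 · 1.0202 = 4.0807.

T² ≈ 4.0807


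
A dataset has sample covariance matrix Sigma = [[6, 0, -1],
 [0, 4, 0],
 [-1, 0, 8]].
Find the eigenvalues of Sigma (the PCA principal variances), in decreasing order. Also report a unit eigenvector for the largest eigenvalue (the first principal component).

Step 1 — characteristic polynomial p(λ) = det(λI - Sigma) = λ³ - tr·λ² + c_1·λ - det, where tr = trace, c_1 = sum of the principal 2×2 minors, det = det(Sigma):
  tr = 6 + 4 + 8 = 18,
  c_1 = (6·4 - (0)²) + (6·8 - (-1)²) + (4·8 - (0)²) = 24 + 47 + 32 = 103,
  det = 6·(4·8 - (0)²) - (0)·((0)·8 - (0)·(-1)) + (-1)·((0)·(0) - 4·(-1)) = 6·(32) - (0)·(0) + (-1)·(4) = 188.
  So p(λ) = λ³ - 18λ² + 103λ - 188.
Step 2 — look for an integer root (rational root theorem: any rational root is an integer divisor of 188). Testing λ = 4:
  p(4) = 64 - 288 + 412 - 188 = 0  ✓
  Dividing out (λ - 4): p(λ) = (λ - 4)(λ² - 14λ + 47).
Step 3 — remaining eigenvalues from the quadratic λ² - 14λ + 47 = 0:
  Δ = 14² - 4·47 = 196 - 188 = 8,  λ = (14 ± √8)/2 = (14 ± 2.8284)/2 ≈ 8.4142 or 5.5858.
  Sorted: λ_1 = 8.4142,  λ_2 = 5.5858,  λ_3 = 4  (check: sum = 18 = tr ✓).

Step 4 — unit eigenvector for λ_1 ≈ 8.4142: v spans the null space of (Sigma - λ_1 I), whose rows are
  r_1 = (-2.4142, 0, -1),  r_2 = (0, -4.4142, 0),  r_3 = (-1, 0, -0.4142).
  v is orthogonal to every row, so take v ∝ r_1 × r_2 = ((0)·(0) - (-1)·(-4.4142), (-1)·(0) - (-2.4142)·(0), (-2.4142)·(-4.4142) - (0)·(0)) ≈ (-4.4142, 0, 10.6569).
  Rescale (multiply by -1 so the first nonzero entry is positive): u = (4.4142, 0, -10.6569).
  ||u|| = √((4.4142)² + (0)² + (-10.6569)²) = √(133.0538) ≈ 11.5349,  v_1 = u/||u|| ≈ (0.3827, 0, -0.9239) (||v_1|| = 1).

λ_1 = 8.4142,  λ_2 = 5.5858,  λ_3 = 4;  v_1 ≈ (0.3827, 0, -0.9239)


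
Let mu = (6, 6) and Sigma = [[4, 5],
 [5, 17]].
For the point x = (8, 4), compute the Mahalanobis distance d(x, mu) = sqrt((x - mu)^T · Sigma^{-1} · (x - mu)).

Step 1 — centre the observation: (x - mu) = (2, -2).

Step 2 — invert Sigma. det(Sigma) = 4·17 - (5)² = 43.
  Sigma^{-1} = (1/det) · [[d, -b], [-b, a]] = [[0.3953, -0.1163],
 [-0.1163, 0.093]].

Step 3 — form the quadratic (x - mu)^T · Sigma^{-1} · (x - mu):
  Sigma^{-1} · (x - mu) = (1.0233, -0.4186).
  (x - mu)^T · [Sigma^{-1} · (x - mu)] = (2)·(1.0233) + (-2)·(-0.4186) = 2.8837.

Step 4 — take square root: d = √(2.8837) ≈ 1.6982.

d(x, mu) = √(2.8837) ≈ 1.6982


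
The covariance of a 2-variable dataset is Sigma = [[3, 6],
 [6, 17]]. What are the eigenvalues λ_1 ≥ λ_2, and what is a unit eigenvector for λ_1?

Step 1 — characteristic polynomial of 2×2 Sigma:
  det(Sigma - λI) = λ² - trace · λ + det = 0.
  trace = 3 + 17 = 20, det = 3·17 - (6)² = 15.
Step 2 — discriminant:
  Δ = trace² - 4·det = 400 - 60 = 340.
Step 3 — eigenvalues:
  λ = (trace ± √Δ)/2 = (20 ± 18.4391)/2,
  λ_1 = 19.2195,  λ_2 = 0.7805.

Step 4 — unit eigenvector for λ_1: solve (Sigma - λ_1 I)v = 0. First row:
  (3 - 19.2195)·v_x + (6)·v_y = 0, i.e. (-16.2195)·v_x + (6)·v_y = 0,
  so v ∝ (b, λ_1 - a) = (6, 16.2195) = u.
  ||u|| = √((6)² + (16.2195)²) = √(299.0736) ≈ 17.2937,
  v_1 = u/||u|| ≈ (0.3469, 0.9379) (||v_1|| = 1).

λ_1 = 19.2195,  λ_2 = 0.7805;  v_1 ≈ (0.3469, 0.9379)


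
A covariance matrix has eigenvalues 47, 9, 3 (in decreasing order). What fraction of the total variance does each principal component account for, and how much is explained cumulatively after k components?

Step 1 — total variance = trace(Sigma) = Σ λ_i = 47 + 9 + 3 = 59.

Step 2 — fraction explained by component i = λ_i / Σ λ:
  PC1: 47/59 = 0.7966
  PC2: 9/59 = 0.1525
  PC3: 3/59 = 0.0508

Step 3 — cumulative fraction after k components = (λ_1 + ... + λ_k) / Σ λ:
  k = 1: 47/59 = 0.7966
  k = 2: (47 + 9)/59 = 56/59 = 0.9492
  k = 3: (47 + 9 + 3)/59 = 59/59 = 1

Summary (fraction, with percent):

explained: PC1 0.7966 (79.66%), PC2 0.1525 (15.25%), PC3 0.0508 (5.08%);  cumulative: 0.7966, 0.9492, 1


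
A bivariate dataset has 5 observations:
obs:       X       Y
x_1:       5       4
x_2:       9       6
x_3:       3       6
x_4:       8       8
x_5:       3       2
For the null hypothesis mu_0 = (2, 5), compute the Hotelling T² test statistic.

Step 1 — sample mean vector:
  mean(X) = (5 + 9 + 3 + 8 + 3) / 5 = 28/5 = 5.6
  mean(Y) = (4 + 6 + 6 + 8 + 2) / 5 = 26/5 = 5.2
  x̄ = (5.6, 5.2),  deviation x̄ - mu_0 = (5.6, 5.2) - (2, 5) = (3.6, 0.2).

Step 2 — sample covariance matrix, S[i,j] = (1/(n-1)) · Σ_k (x_{k,i} - mean_i) · (x_{k,j} - mean_j), divisor n-1 = 4:
  S[X,X] = ((-0.6)·(-0.6) + (3.4)·(3.4) + (-2.6)·(-2.6) + (2.4)·(2.4) + (-2.6)·(-2.6)) / 4 = 31.2/4 = 7.8
  S[X,Y] = ((-0.6)·(-1.2) + (3.4)·(0.8) + (-2.6)·(0.8) + (2.4)·(2.8) + (-2.6)·(-3.2)) / 4 = 16.4/4 = 4.1
  S[Y,Y] = ((-1.2)·(-1.2) + (0.8)·(0.8) + (0.8)·(0.8) + (2.8)·(2.8) + (-3.2)·(-3.2)) / 4 = 20.8/4 = 5.2
  S = [[7.8, 4.1],
 [4.1, 5.2]].

Step 3 — invert S. det(S) = 7.8·5.2 - (4.1)² = 23.75.
  S^{-1} = (1/det) · [[d, -b], [-b, a]] = [[0.2189, -0.1726],
 [-0.1726, 0.3284]].

Step 4 — quadratic form (x̄ - mu_0)^T · S^{-1} · (x̄ - mu_0):
  S^{-1} · (x̄ - mu_0) = (0.7537, -0.5558),
  (x̄ - mu_0)^T · [...] = (3.6)·(0.7537) + (0.2)·(-0.5558) = 2.6021.

Step 5 — scale by n: T² = 5 · 2.6021 = 13.0105.

T² ≈ 13.0105


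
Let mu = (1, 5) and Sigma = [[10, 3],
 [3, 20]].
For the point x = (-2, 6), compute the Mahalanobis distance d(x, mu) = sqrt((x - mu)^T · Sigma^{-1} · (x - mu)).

Step 1 — centre the observation: (x - mu) = (-3, 1).

Step 2 — invert Sigma. det(Sigma) = 10·20 - (3)² = 191.
  Sigma^{-1} = (1/det) · [[d, -b], [-b, a]] = [[0.1047, -0.0157],
 [-0.0157, 0.0524]].

Step 3 — form the quadratic (x - mu)^T · Sigma^{-1} · (x - mu):
  Sigma^{-1} · (x - mu) = (-0.3298, 0.0995).
  (x - mu)^T · [Sigma^{-1} · (x - mu)] = (-3)·(-0.3298) + (1)·(0.0995) = 1.089.

Step 4 — take square root: d = √(1.089) ≈ 1.0436.

d(x, mu) = √(1.089) ≈ 1.0436


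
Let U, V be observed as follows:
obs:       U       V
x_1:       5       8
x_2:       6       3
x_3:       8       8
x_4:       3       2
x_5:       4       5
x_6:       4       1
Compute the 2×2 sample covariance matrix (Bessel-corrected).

Step 1 — column means:
  mean(U) = (5 + 6 + 8 + 3 + 4 + 4) / 6 = 30/6 = 5
  mean(V) = (8 + 3 + 8 + 2 + 5 + 1) / 6 = 27/6 = 4.5

Step 2 — sample covariance S[i,j] = (1/(n-1)) · Σ_k (x_{k,i} - mean_i) · (x_{k,j} - mean_j), with n-1 = 5.
  S[U,U] = ((0)·(0) + (1)·(1) + (3)·(3) + (-2)·(-2) + (-1)·(-1) + (-1)·(-1)) / 5 = 16/5 = 3.2
  S[U,V] = ((0)·(3.5) + (1)·(-1.5) + (3)·(3.5) + (-2)·(-2.5) + (-1)·(0.5) + (-1)·(-3.5)) / 5 = 17/5 = 3.4
  S[V,V] = ((3.5)·(3.5) + (-1.5)·(-1.5) + (3.5)·(3.5) + (-2.5)·(-2.5) + (0.5)·(0.5) + (-3.5)·(-3.5)) / 5 = 45.5/5 = 9.1

S is symmetric (S[j,i] = S[i,j]). Assembling:

S = [[3.2, 3.4],
 [3.4, 9.1]]


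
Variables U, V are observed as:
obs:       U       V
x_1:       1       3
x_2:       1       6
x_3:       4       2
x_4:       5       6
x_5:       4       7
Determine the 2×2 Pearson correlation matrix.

Step 1 — column means:
  mean(U) = (1 + 1 + 4 + 5 + 4) / 5 = 15/5 = 3
  mean(V) = (3 + 6 + 2 + 6 + 7) / 5 = 24/5 = 4.8

Step 2 — sample variances and covariances s[i,j] = (1/(n-1)) · Σ_k (x_{k,i} - mean_i) · (x_{k,j} - mean_j), with n-1 = 4:
  s[U,U] = ((-2)·(-2) + (-2)·(-2) + (1)·(1) + (2)·(2) + (1)·(1)) / 4 = 14/4 = 3.5
  s[U,V] = ((-2)·(-1.8) + (-2)·(1.2) + (1)·(-2.8) + (2)·(1.2) + (1)·(2.2)) / 4 = 3/4 = 0.75
  s[V,V] = ((-1.8)·(-1.8) + (1.2)·(1.2) + (-2.8)·(-2.8) + (1.2)·(1.2) + (2.2)·(2.2)) / 4 = 18.8/4 = 4.7
  Sample standard deviations s_i = √(s[i,i]):
  s(U) = √(3.5) = 1.8708
  s(V) = √(4.7) = 2.1679

Step 3 — r_{ij} = s_{ij} / (s_i · s_j):
  r[U,U] = 1 (diagonal).
  r[U,V] = 0.75 / (1.8708 · 2.1679) = 0.75 / 4.0559 = 0.1849
  r[V,V] = 1 (diagonal).

R is symmetric with unit diagonal. Assembling:

R = [[1, 0.1849],
 [0.1849, 1]]


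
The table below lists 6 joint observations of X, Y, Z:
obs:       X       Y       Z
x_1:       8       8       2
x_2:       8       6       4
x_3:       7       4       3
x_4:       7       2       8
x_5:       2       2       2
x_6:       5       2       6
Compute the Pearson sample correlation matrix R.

Step 1 — column means:
  mean(X) = (8 + 8 + 7 + 7 + 2 + 5) / 6 = 37/6 = 6.1667
  mean(Y) = (8 + 6 + 4 + 2 + 2 + 2) / 6 = 24/6 = 4
  mean(Z) = (2 + 4 + 3 + 8 + 2 + 6) / 6 = 25/6 = 4.1667

Step 2 — sample variances and covariances s[i,j] = (1/(n-1)) · Σ_k (x_{k,i} - mean_i) · (x_{k,j} - mean_j), with n-1 = 5:
  s[X,X] = ((1.8333)·(1.8333) + (1.8333)·(1.8333) + (0.8333)·(0.8333) + (0.8333)·(0.8333) + (-4.1667)·(-4.1667) + (-1.1667)·(-1.1667)) / 5 = 26.8333/5 = 5.3667
  s[X,Y] = ((1.8333)·(4) + (1.8333)·(2) + (0.8333)·(0) + (0.8333)·(-2) + (-4.1667)·(-2) + (-1.1667)·(-2)) / 5 = 20/5 = 4
  s[X,Z] = ((1.8333)·(-2.1667) + (1.8333)·(-0.1667) + (0.8333)·(-1.1667) + (0.8333)·(3.8333) + (-4.1667)·(-2.1667) + (-1.1667)·(1.8333)) / 5 = 4.8333/5 = 0.9667
  s[Y,Y] = ((4)·(4) + (2)·(2) + (0)·(0) + (-2)·(-2) + (-2)·(-2) + (-2)·(-2)) / 5 = 32/5 = 6.4
  s[Y,Z] = ((4)·(-2.1667) + (2)·(-0.1667) + (0)·(-1.1667) + (-2)·(3.8333) + (-2)·(-2.1667) + (-2)·(1.8333)) / 5 = -16/5 = -3.2
  s[Z,Z] = ((-2.1667)·(-2.1667) + (-0.1667)·(-0.1667) + (-1.1667)·(-1.1667) + (3.8333)·(3.8333) + (-2.1667)·(-2.1667) + (1.8333)·(1.8333)) / 5 = 28.8333/5 = 5.7667
  Sample standard deviations s_i = √(s[i,i]):
  s(X) = √(5.3667) = 2.3166
  s(Y) = √(6.4) = 2.5298
  s(Z) = √(5.7667) = 2.4014

Step 3 — r_{ij} = s_{ij} / (s_i · s_j):
  r[X,X] = 1 (diagonal).
  r[X,Y] = 4 / (2.3166 · 2.5298) = 4 / 5.8606 = 0.6825
  r[X,Z] = 0.9667 / (2.3166 · 2.4014) = 0.9667 / 5.5631 = 0.1738
  r[Y,Y] = 1 (diagonal).
  r[Y,Z] = -3.2 / (2.5298 · 2.4014) = -3.2 / 6.0751 = -0.5267
  r[Z,Z] = 1 (diagonal).

R is symmetric with unit diagonal. Assembling:

R = [[1, 0.6825, 0.1738],
 [0.6825, 1, -0.5267],
 [0.1738, -0.5267, 1]]


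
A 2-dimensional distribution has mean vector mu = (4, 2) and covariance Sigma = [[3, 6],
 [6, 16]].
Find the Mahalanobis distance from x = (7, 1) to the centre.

Step 1 — centre the observation: (x - mu) = (3, -1).

Step 2 — invert Sigma. det(Sigma) = 3·16 - (6)² = 12.
  Sigma^{-1} = (1/det) · [[d, -b], [-b, a]] = [[1.3333, -0.5],
 [-0.5, 0.25]].

Step 3 — form the quadratic (x - mu)^T · Sigma^{-1} · (x - mu):
  Sigma^{-1} · (x - mu) = (4.5, -1.75).
  (x - mu)^T · [Sigma^{-1} · (x - mu)] = (3)·(4.5) + (-1)·(-1.75) = 15.25.

Step 4 — take square root: d = √(15.25) ≈ 3.9051.

d(x, mu) = √(15.25) ≈ 3.9051


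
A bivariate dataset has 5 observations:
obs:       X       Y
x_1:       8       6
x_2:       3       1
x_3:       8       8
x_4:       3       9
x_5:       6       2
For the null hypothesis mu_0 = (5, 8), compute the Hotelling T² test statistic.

Step 1 — sample mean vector:
  mean(X) = (8 + 3 + 8 + 3 + 6) / 5 = 28/5 = 5.6
  mean(Y) = (6 + 1 + 8 + 9 + 2) / 5 = 26/5 = 5.2
  x̄ = (5.6, 5.2),  deviation x̄ - mu_0 = (5.6, 5.2) - (5, 8) = (0.6, -2.8).

Step 2 — sample covariance matrix, S[i,j] = (1/(n-1)) · Σ_k (x_{k,i} - mean_i) · (x_{k,j} - mean_j), divisor n-1 = 4:
  S[X,X] = ((2.4)·(2.4) + (-2.6)·(-2.6) + (2.4)·(2.4) + (-2.6)·(-2.6) + (0.4)·(0.4)) / 4 = 25.2/4 = 6.3
  S[X,Y] = ((2.4)·(0.8) + (-2.6)·(-4.2) + (2.4)·(2.8) + (-2.6)·(3.8) + (0.4)·(-3.2)) / 4 = 8.4/4 = 2.1
  S[Y,Y] = ((0.8)·(0.8) + (-4.2)·(-4.2) + (2.8)·(2.8) + (3.8)·(3.8) + (-3.2)·(-3.2)) / 4 = 50.8/4 = 12.7
  S = [[6.3, 2.1],
 [2.1, 12.7]].

Step 3 — invert S. det(S) = 6.3·12.7 - (2.1)² = 75.6.
  S^{-1} = (1/det) · [[d, -b], [-b, a]] = [[0.168, -0.0278],
 [-0.0278, 0.0833]].

Step 4 — quadratic form (x̄ - mu_0)^T · S^{-1} · (x̄ - mu_0):
  S^{-1} · (x̄ - mu_0) = (0.1786, -0.25),
  (x̄ - mu_0)^T · [...] = (0.6)·(0.1786) + (-2.8)·(-0.25) = 0.8071.

Step 5 — scale by n: T² = 5 · 0.8071 = 4.0357.

T² ≈ 4.0357


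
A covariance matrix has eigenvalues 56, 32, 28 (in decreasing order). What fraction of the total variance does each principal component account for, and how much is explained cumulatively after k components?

Step 1 — total variance = trace(Sigma) = Σ λ_i = 56 + 32 + 28 = 116.

Step 2 — fraction explained by component i = λ_i / Σ λ:
  PC1: 56/116 = 0.4828
  PC2: 32/116 = 0.2759
  PC3: 28/116 = 0.2414

Step 3 — cumulative fraction after k components = (λ_1 + ... + λ_k) / Σ λ:
  k = 1: 56/116 = 0.4828
  k = 2: (56 + 32)/116 = 88/116 = 0.7586
  k = 3: (56 + 32 + 28)/116 = 116/116 = 1

Summary (fraction, with percent):

explained: PC1 0.4828 (48.28%), PC2 0.2759 (27.59%), PC3 0.2414 (24.14%);  cumulative: 0.4828, 0.7586, 1


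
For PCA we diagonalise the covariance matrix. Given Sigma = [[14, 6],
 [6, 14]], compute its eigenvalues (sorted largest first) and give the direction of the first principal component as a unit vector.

Step 1 — characteristic polynomial of 2×2 Sigma:
  det(Sigma - λI) = λ² - trace · λ + det = 0.
  trace = 14 + 14 = 28, det = 14·14 - (6)² = 160.
Step 2 — discriminant:
  Δ = trace² - 4·det = 784 - 640 = 144.
Step 3 — eigenvalues:
  λ = (trace ± √Δ)/2 = (28 ± 12)/2,
  λ_1 = 20,  λ_2 = 8.

Step 4 — unit eigenvector for λ_1: solve (Sigma - λ_1 I)v = 0. First row:
  (14 - 20)·v_x + (6)·v_y = 0, i.e. (-6)·v_x + (6)·v_y = 0,
  so v ∝ (b, λ_1 - a) = (6, 6) = u.
  ||u|| = √((6)² + (6)²) = √(72) ≈ 8.4853,
  v_1 = u/||u|| ≈ (0.7071, 0.7071) (||v_1|| = 1).

λ_1 = 20,  λ_2 = 8;  v_1 ≈ (0.7071, 0.7071)


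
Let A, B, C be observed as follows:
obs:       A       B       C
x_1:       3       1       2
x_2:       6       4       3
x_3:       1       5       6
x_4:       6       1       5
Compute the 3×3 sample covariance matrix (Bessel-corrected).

Step 1 — column means:
  mean(A) = (3 + 6 + 1 + 6) / 4 = 16/4 = 4
  mean(B) = (1 + 4 + 5 + 1) / 4 = 11/4 = 2.75
  mean(C) = (2 + 3 + 6 + 5) / 4 = 16/4 = 4

Step 2 — sample covariance S[i,j] = (1/(n-1)) · Σ_k (x_{k,i} - mean_i) · (x_{k,j} - mean_j), with n-1 = 3.
  S[A,A] = ((-1)·(-1) + (2)·(2) + (-3)·(-3) + (2)·(2)) / 3 = 18/3 = 6
  S[A,B] = ((-1)·(-1.75) + (2)·(1.25) + (-3)·(2.25) + (2)·(-1.75)) / 3 = -6/3 = -2
  S[A,C] = ((-1)·(-2) + (2)·(-1) + (-3)·(2) + (2)·(1)) / 3 = -4/3 = -1.3333
  S[B,B] = ((-1.75)·(-1.75) + (1.25)·(1.25) + (2.25)·(2.25) + (-1.75)·(-1.75)) / 3 = 12.75/3 = 4.25
  S[B,C] = ((-1.75)·(-2) + (1.25)·(-1) + (2.25)·(2) + (-1.75)·(1)) / 3 = 5/3 = 1.6667
  S[C,C] = ((-2)·(-2) + (-1)·(-1) + (2)·(2) + (1)·(1)) / 3 = 10/3 = 3.3333

S is symmetric (S[j,i] = S[i,j]). Assembling:

S = [[6, -2, -1.3333],
 [-2, 4.25, 1.6667],
 [-1.3333, 1.6667, 3.3333]]


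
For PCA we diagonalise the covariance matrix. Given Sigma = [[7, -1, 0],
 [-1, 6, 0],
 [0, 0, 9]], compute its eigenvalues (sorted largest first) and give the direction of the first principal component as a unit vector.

Step 1 — characteristic polynomial p(λ) = det(λI - Sigma) = λ³ - tr·λ² + c_1·λ - det, where tr = trace, c_1 = sum of the principal 2×2 minors, det = det(Sigma):
  tr = 7 + 6 + 9 = 22,
  c_1 = (7·6 - (-1)²) + (7·9 - (0)²) + (6·9 - (0)²) = 41 + 63 + 54 = 158,
  det = 7·(6·9 - (0)²) - (-1)·((-1)·9 - (0)·(0)) + (0)·((-1)·(0) - 6·(0)) = 7·(54) - (-1)·(-9) + (0)·(0) = 369.
  So p(λ) = λ³ - 22λ² + 158λ - 369.
Step 2 — look for an integer root (rational root theorem: any rational root is an integer divisor of 369). Testing λ = 9:
  p(9) = 729 - 1782 + 1422 - 369 = 0  ✓
  Dividing out (λ - 9): p(λ) = (λ - 9)(λ² - 13λ + 41).
Step 3 — remaining eigenvalues from the quadratic λ² - 13λ + 41 = 0:
  Δ = 13² - 4·41 = 169 - 164 = 5,  λ = (13 ± √5)/2 = (13 ± 2.2361)/2 ≈ 7.618 or 5.382.
  Sorted: λ_1 = 9,  λ_2 = 7.618,  λ_3 = 5.382  (check: sum = 22 = tr ✓).

Step 4 — unit eigenvector for λ_1 = 9: v spans the null space of (Sigma - λ_1 I), whose rows are
  r_1 = (-2, -1, 0),  r_2 = (-1, -3, 0),  r_3 = (0, 0, 0).
  v is orthogonal to every row, so take v ∝ r_1 × r_2 = ((-1)·(0) - (0)·(-3), (0)·(-1) - (-2)·(0), (-2)·(-3) - (-1)·(-1)) = (0, 0, 5).
  Rescale (divide by 5): u = (0, 0, 1).
  ||u|| = √((0)² + (0)² + (1)²) = √(1) = 1,  v_1 = u/||u|| ≈ (0, 0, 1) (||v_1|| = 1).

λ_1 = 9,  λ_2 = 7.618,  λ_3 = 5.382;  v_1 ≈ (0, 0, 1)


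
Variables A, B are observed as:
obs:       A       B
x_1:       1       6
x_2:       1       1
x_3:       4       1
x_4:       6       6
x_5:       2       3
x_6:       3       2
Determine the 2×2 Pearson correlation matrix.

Step 1 — column means:
  mean(A) = (1 + 1 + 4 + 6 + 2 + 3) / 6 = 17/6 = 2.8333
  mean(B) = (6 + 1 + 1 + 6 + 3 + 2) / 6 = 19/6 = 3.1667

Step 2 — sample variances and covariances s[i,j] = (1/(n-1)) · Σ_k (x_{k,i} - mean_i) · (x_{k,j} - mean_j), with n-1 = 5:
  s[A,A] = ((-1.8333)·(-1.8333) + (-1.8333)·(-1.8333) + (1.1667)·(1.1667) + (3.1667)·(3.1667) + (-0.8333)·(-0.8333) + (0.1667)·(0.1667)) / 5 = 18.8333/5 = 3.7667
  s[A,B] = ((-1.8333)·(2.8333) + (-1.8333)·(-2.1667) + (1.1667)·(-2.1667) + (3.1667)·(2.8333) + (-0.8333)·(-0.1667) + (0.1667)·(-1.1667)) / 5 = 5.1667/5 = 1.0333
  s[B,B] = ((2.8333)·(2.8333) + (-2.1667)·(-2.1667) + (-2.1667)·(-2.1667) + (2.8333)·(2.8333) + (-0.1667)·(-0.1667) + (-1.1667)·(-1.1667)) / 5 = 26.8333/5 = 5.3667
  Sample standard deviations s_i = √(s[i,i]):
  s(A) = √(3.7667) = 1.9408
  s(B) = √(5.3667) = 2.3166

Step 3 — r_{ij} = s_{ij} / (s_i · s_j):
  r[A,A] = 1 (diagonal).
  r[A,B] = 1.0333 / (1.9408 · 2.3166) = 1.0333 / 4.496 = 0.2298
  r[B,B] = 1 (diagonal).

R is symmetric with unit diagonal. Assembling:

R = [[1, 0.2298],
 [0.2298, 1]]


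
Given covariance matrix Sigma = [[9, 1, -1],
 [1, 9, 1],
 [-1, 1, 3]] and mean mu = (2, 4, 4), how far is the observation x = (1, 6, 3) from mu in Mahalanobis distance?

Step 1 — centre the observation: (x - mu) = (-1, 2, -1).

Step 2 — invert Sigma (cofactor / det for 3×3, or solve directly):
  Sigma^{-1} = [[0.1182, -0.0182, 0.0455],
 [-0.0182, 0.1182, -0.0455],
 [0.0455, -0.0455, 0.3636]].

Step 3 — form the quadratic (x - mu)^T · Sigma^{-1} · (x - mu):
  Sigma^{-1} · (x - mu) = (-0.2, 0.3, -0.5).
  (x - mu)^T · [Sigma^{-1} · (x - mu)] = (-1)·(-0.2) + (2)·(0.3) + (-1)·(-0.5) = 1.3.

Step 4 — take square root: d = √(1.3) ≈ 1.1402.

d(x, mu) = √(1.3) ≈ 1.1402


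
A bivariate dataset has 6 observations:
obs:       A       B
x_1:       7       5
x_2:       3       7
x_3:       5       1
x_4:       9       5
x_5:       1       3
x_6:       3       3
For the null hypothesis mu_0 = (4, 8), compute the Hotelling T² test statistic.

Step 1 — sample mean vector:
  mean(A) = (7 + 3 + 5 + 9 + 1 + 3) / 6 = 28/6 = 4.6667
  mean(B) = (5 + 7 + 1 + 5 + 3 + 3) / 6 = 24/6 = 4
  x̄ = (4.6667, 4),  deviation x̄ - mu_0 = (4.6667, 4) - (4, 8) = (0.6667, -4).

Step 2 — sample covariance matrix, S[i,j] = (1/(n-1)) · Σ_k (x_{k,i} - mean_i) · (x_{k,j} - mean_j), divisor n-1 = 5:
  S[A,A] = ((2.3333)·(2.3333) + (-1.6667)·(-1.6667) + (0.3333)·(0.3333) + (4.3333)·(4.3333) + (-3.6667)·(-3.6667) + (-1.6667)·(-1.6667)) / 5 = 43.3333/5 = 8.6667
  S[A,B] = ((2.3333)·(1) + (-1.6667)·(3) + (0.3333)·(-3) + (4.3333)·(1) + (-3.6667)·(-1) + (-1.6667)·(-1)) / 5 = 6/5 = 1.2
  S[B,B] = ((1)·(1) + (3)·(3) + (-3)·(-3) + (1)·(1) + (-1)·(-1) + (-1)·(-1)) / 5 = 22/5 = 4.4
  S = [[8.6667, 1.2],
 [1.2, 4.4]].

Step 3 — invert S. det(S) = 8.6667·4.4 - (1.2)² = 36.6933.
  S^{-1} = (1/det) · [[d, -b], [-b, a]] = [[0.1199, -0.0327],
 [-0.0327, 0.2362]].

Step 4 — quadratic form (x̄ - mu_0)^T · S^{-1} · (x̄ - mu_0):
  S^{-1} · (x̄ - mu_0) = (0.2108, -0.9666),
  (x̄ - mu_0)^T · [...] = (0.6667)·(0.2108) + (-4)·(-0.9666) = 4.0068.

Step 5 — scale by n: T² = 6 · 4.0068 = 24.0407.

T² ≈ 24.0407


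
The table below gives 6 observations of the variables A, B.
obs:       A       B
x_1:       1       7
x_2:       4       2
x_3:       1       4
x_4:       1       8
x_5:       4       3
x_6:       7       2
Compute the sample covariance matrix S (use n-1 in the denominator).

Step 1 — column means:
  mean(A) = (1 + 4 + 1 + 1 + 4 + 7) / 6 = 18/6 = 3
  mean(B) = (7 + 2 + 4 + 8 + 3 + 2) / 6 = 26/6 = 4.3333

Step 2 — sample covariance S[i,j] = (1/(n-1)) · Σ_k (x_{k,i} - mean_i) · (x_{k,j} - mean_j), with n-1 = 5.
  S[A,A] = ((-2)·(-2) + (1)·(1) + (-2)·(-2) + (-2)·(-2) + (1)·(1) + (4)·(4)) / 5 = 30/5 = 6
  S[A,B] = ((-2)·(2.6667) + (1)·(-2.3333) + (-2)·(-0.3333) + (-2)·(3.6667) + (1)·(-1.3333) + (4)·(-2.3333)) / 5 = -25/5 = -5
  S[B,B] = ((2.6667)·(2.6667) + (-2.3333)·(-2.3333) + (-0.3333)·(-0.3333) + (3.6667)·(3.6667) + (-1.3333)·(-1.3333) + (-2.3333)·(-2.3333)) / 5 = 33.3333/5 = 6.6667

S is symmetric (S[j,i] = S[i,j]). Assembling:

S = [[6, -5],
 [-5, 6.6667]]


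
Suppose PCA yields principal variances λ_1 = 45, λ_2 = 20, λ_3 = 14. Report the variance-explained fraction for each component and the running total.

Step 1 — total variance = trace(Sigma) = Σ λ_i = 45 + 20 + 14 = 79.

Step 2 — fraction explained by component i = λ_i / Σ λ:
  PC1: 45/79 = 0.5696
  PC2: 20/79 = 0.2532
  PC3: 14/79 = 0.1772

Step 3 — cumulative fraction after k components = (λ_1 + ... + λ_k) / Σ λ:
  k = 1: 45/79 = 0.5696
  k = 2: (45 + 20)/79 = 65/79 = 0.8228
  k = 3: (45 + 20 + 14)/79 = 79/79 = 1

Summary (fraction, with percent):

explained: PC1 0.5696 (56.96%), PC2 0.2532 (25.32%), PC3 0.1772 (17.72%);  cumulative: 0.5696, 0.8228, 1


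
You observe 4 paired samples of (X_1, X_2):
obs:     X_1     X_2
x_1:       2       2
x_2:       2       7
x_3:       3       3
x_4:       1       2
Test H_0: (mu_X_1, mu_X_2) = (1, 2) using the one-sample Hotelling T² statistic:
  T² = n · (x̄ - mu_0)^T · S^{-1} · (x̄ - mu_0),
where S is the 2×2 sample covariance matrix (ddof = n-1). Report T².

Step 1 — sample mean vector:
  mean(X_1) = (2 + 2 + 3 + 1) / 4 = 8/4 = 2
  mean(X_2) = (2 + 7 + 3 + 2) / 4 = 14/4 = 3.5
  x̄ = (2, 3.5),  deviation x̄ - mu_0 = (2, 3.5) - (1, 2) = (1, 1.5).

Step 2 — sample covariance matrix, S[i,j] = (1/(n-1)) · Σ_k (x_{k,i} - mean_i) · (x_{k,j} - mean_j), divisor n-1 = 3:
  S[X_1,X_1] = ((0)·(0) + (0)·(0) + (1)·(1) + (-1)·(-1)) / 3 = 2/3 = 0.6667
  S[X_1,X_2] = ((0)·(-1.5) + (0)·(3.5) + (1)·(-0.5) + (-1)·(-1.5)) / 3 = 1/3 = 0.3333
  S[X_2,X_2] = ((-1.5)·(-1.5) + (3.5)·(3.5) + (-0.5)·(-0.5) + (-1.5)·(-1.5)) / 3 = 17/3 = 5.6667
  S = [[0.6667, 0.3333],
 [0.3333, 5.6667]].

Step 3 — invert S. det(S) = 0.6667·5.6667 - (0.3333)² = 3.6667.
  S^{-1} = (1/det) · [[d, -b], [-b, a]] = [[1.5455, -0.0909],
 [-0.0909, 0.1818]].

Step 4 — quadratic form (x̄ - mu_0)^T · S^{-1} · (x̄ - mu_0):
  S^{-1} · (x̄ - mu_0) = (1.4091, 0.1818),
  (x̄ - mu_0)^T · [...] = (1)·(1.4091) + (1.5)·(0.1818) = 1.6818.

Step 5 — scale by n: T² = 4 · 1.6818 = 6.7273.

T² ≈ 6.7273


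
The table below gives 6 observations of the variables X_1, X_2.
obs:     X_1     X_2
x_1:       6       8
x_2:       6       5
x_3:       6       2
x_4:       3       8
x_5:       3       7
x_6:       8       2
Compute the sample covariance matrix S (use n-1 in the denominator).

Step 1 — column means:
  mean(X_1) = (6 + 6 + 6 + 3 + 3 + 8) / 6 = 32/6 = 5.3333
  mean(X_2) = (8 + 5 + 2 + 8 + 7 + 2) / 6 = 32/6 = 5.3333

Step 2 — sample covariance S[i,j] = (1/(n-1)) · Σ_k (x_{k,i} - mean_i) · (x_{k,j} - mean_j), with n-1 = 5.
  S[X_1,X_1] = ((0.6667)·(0.6667) + (0.6667)·(0.6667) + (0.6667)·(0.6667) + (-2.3333)·(-2.3333) + (-2.3333)·(-2.3333) + (2.6667)·(2.6667)) / 5 = 19.3333/5 = 3.8667
  S[X_1,X_2] = ((0.6667)·(2.6667) + (0.6667)·(-0.3333) + (0.6667)·(-3.3333) + (-2.3333)·(2.6667) + (-2.3333)·(1.6667) + (2.6667)·(-3.3333)) / 5 = -19.6667/5 = -3.9333
  S[X_2,X_2] = ((2.6667)·(2.6667) + (-0.3333)·(-0.3333) + (-3.3333)·(-3.3333) + (2.6667)·(2.6667) + (1.6667)·(1.6667) + (-3.3333)·(-3.3333)) / 5 = 39.3333/5 = 7.8667

S is symmetric (S[j,i] = S[i,j]). Assembling:

S = [[3.8667, -3.9333],
 [-3.9333, 7.8667]]


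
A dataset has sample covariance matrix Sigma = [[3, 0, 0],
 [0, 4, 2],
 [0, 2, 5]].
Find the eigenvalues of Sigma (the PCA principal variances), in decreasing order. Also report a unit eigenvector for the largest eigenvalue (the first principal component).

Step 1 — characteristic polynomial p(λ) = det(λI - Sigma) = λ³ - tr·λ² + c_1·λ - det, where tr = trace, c_1 = sum of the principal 2×2 minors, det = det(Sigma):
  tr = 3 + 4 + 5 = 12,
  c_1 = (3·4 - (0)²) + (3·5 - (0)²) + (4·5 - (2)²) = 12 + 15 + 16 = 43,
  det = 3·(4·5 - (2)²) - (0)·((0)·5 - (2)·(0)) + (0)·((0)·(2) - 4·(0)) = 3·(16) - (0)·(0) + (0)·(0) = 48.
  So p(λ) = λ³ - 12λ² + 43λ - 48.
Step 2 — look for an integer root (rational root theorem: any rational root is an integer divisor of 48). Testing λ = 3:
  p(3) = 27 - 108 + 129 - 48 = 0  ✓
  Dividing out (λ - 3): p(λ) = (λ - 3)(λ² - 9λ + 16).
Step 3 — remaining eigenvalues from the quadratic λ² - 9λ + 16 = 0:
  Δ = 9² - 4·16 = 81 - 64 = 17,  λ = (9 ± √17)/2 = (9 ± 4.1231)/2 ≈ 6.5616 or 2.4384.
  Sorted: λ_1 = 6.5616,  λ_2 = 3,  λ_3 = 2.4384  (check: sum = 12 = tr ✓).

Step 4 — unit eigenvector for λ_1 ≈ 6.5616: v spans the null space of (Sigma - λ_1 I), whose rows are
  r_1 = (-3.5616, 0, 0),  r_2 = (0, -2.5616, 2),  r_3 = (0, 2, -1.5616).
  v is orthogonal to every row, so take v ∝ r_1 × r_2 = ((0)·(2) - (0)·(-2.5616), (0)·(0) - (-3.5616)·(2), (-3.5616)·(-2.5616) - (0)·(0)) ≈ (0, 7.1231, 9.1231).
  Let u = (0, 7.1231, 9.1231).
  ||u|| = √((0)² + (7.1231)² + (9.1231)²) = √(133.9697) ≈ 11.5745,  v_1 = u/||u|| ≈ (0, 0.6154, 0.7882) (||v_1|| = 1).

λ_1 = 6.5616,  λ_2 = 3,  λ_3 = 2.4384;  v_1 ≈ (0, 0.6154, 0.7882)


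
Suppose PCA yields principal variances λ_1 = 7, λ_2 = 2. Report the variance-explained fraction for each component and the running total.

Step 1 — total variance = trace(Sigma) = Σ λ_i = 7 + 2 = 9.

Step 2 — fraction explained by component i = λ_i / Σ λ:
  PC1: 7/9 = 0.7778
  PC2: 2/9 = 0.2222

Step 3 — cumulative fraction after k components = (λ_1 + ... + λ_k) / Σ λ:
  k = 1: 7/9 = 0.7778
  k = 2: (7 + 2)/9 = 9/9 = 1

Summary (fraction, with percent):

explained: PC1 0.7778 (77.78%), PC2 0.2222 (22.22%);  cumulative: 0.7778, 1


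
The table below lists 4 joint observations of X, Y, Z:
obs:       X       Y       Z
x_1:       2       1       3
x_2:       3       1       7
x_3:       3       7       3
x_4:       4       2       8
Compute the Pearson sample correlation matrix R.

Step 1 — column means:
  mean(X) = (2 + 3 + 3 + 4) / 4 = 12/4 = 3
  mean(Y) = (1 + 1 + 7 + 2) / 4 = 11/4 = 2.75
  mean(Z) = (3 + 7 + 3 + 8) / 4 = 21/4 = 5.25

Step 2 — sample variances and covariances s[i,j] = (1/(n-1)) · Σ_k (x_{k,i} - mean_i) · (x_{k,j} - mean_j), with n-1 = 3:
  s[X,X] = ((-1)·(-1) + (0)·(0) + (0)·(0) + (1)·(1)) / 3 = 2/3 = 0.6667
  s[X,Y] = ((-1)·(-1.75) + (0)·(-1.75) + (0)·(4.25) + (1)·(-0.75)) / 3 = 1/3 = 0.3333
  s[X,Z] = ((-1)·(-2.25) + (0)·(1.75) + (0)·(-2.25) + (1)·(2.75)) / 3 = 5/3 = 1.6667
  s[Y,Y] = ((-1.75)·(-1.75) + (-1.75)·(-1.75) + (4.25)·(4.25) + (-0.75)·(-0.75)) / 3 = 24.75/3 = 8.25
  s[Y,Z] = ((-1.75)·(-2.25) + (-1.75)·(1.75) + (4.25)·(-2.25) + (-0.75)·(2.75)) / 3 = -10.75/3 = -3.5833
  s[Z,Z] = ((-2.25)·(-2.25) + (1.75)·(1.75) + (-2.25)·(-2.25) + (2.75)·(2.75)) / 3 = 20.75/3 = 6.9167
  Sample standard deviations s_i = √(s[i,i]):
  s(X) = √(0.6667) = 0.8165
  s(Y) = √(8.25) = 2.8723
  s(Z) = √(6.9167) = 2.63

Step 3 — r_{ij} = s_{ij} / (s_i · s_j):
  r[X,X] = 1 (diagonal).
  r[X,Y] = 0.3333 / (0.8165 · 2.8723) = 0.3333 / 2.3452 = 0.1421
  r[X,Z] = 1.6667 / (0.8165 · 2.63) = 1.6667 / 2.1473 = 0.7762
  r[Y,Y] = 1 (diagonal).
  r[Y,Z] = -3.5833 / (2.8723 · 2.63) = -3.5833 / 7.554 = -0.4744
  r[Z,Z] = 1 (diagonal).

R is symmetric with unit diagonal. Assembling:

R = [[1, 0.1421, 0.7762],
 [0.1421, 1, -0.4744],
 [0.7762, -0.4744, 1]]


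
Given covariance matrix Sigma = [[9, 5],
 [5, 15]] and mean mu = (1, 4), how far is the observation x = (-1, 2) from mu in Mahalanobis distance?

Step 1 — centre the observation: (x - mu) = (-2, -2).

Step 2 — invert Sigma. det(Sigma) = 9·15 - (5)² = 110.
  Sigma^{-1} = (1/det) · [[d, -b], [-b, a]] = [[0.1364, -0.0455],
 [-0.0455, 0.0818]].

Step 3 — form the quadratic (x - mu)^T · Sigma^{-1} · (x - mu):
  Sigma^{-1} · (x - mu) = (-0.1818, -0.0727).
  (x - mu)^T · [Sigma^{-1} · (x - mu)] = (-2)·(-0.1818) + (-2)·(-0.0727) = 0.5091.

Step 4 — take square root: d = √(0.5091) ≈ 0.7135.

d(x, mu) = √(0.5091) ≈ 0.7135


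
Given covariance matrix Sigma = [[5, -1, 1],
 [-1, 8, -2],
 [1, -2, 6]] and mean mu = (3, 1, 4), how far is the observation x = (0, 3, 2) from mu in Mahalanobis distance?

Step 1 — centre the observation: (x - mu) = (-3, 2, -2).

Step 2 — invert Sigma (cofactor / det for 3×3, or solve directly):
  Sigma^{-1} = [[0.2095, 0.019, -0.0286],
 [0.019, 0.1381, 0.0429],
 [-0.0286, 0.0429, 0.1857]].

Step 3 — form the quadratic (x - mu)^T · Sigma^{-1} · (x - mu):
  Sigma^{-1} · (x - mu) = (-0.5333, 0.1333, -0.2).
  (x - mu)^T · [Sigma^{-1} · (x - mu)] = (-3)·(-0.5333) + (2)·(0.1333) + (-2)·(-0.2) = 2.2667.

Step 4 — take square root: d = √(2.2667) ≈ 1.5055.

d(x, mu) = √(2.2667) ≈ 1.5055


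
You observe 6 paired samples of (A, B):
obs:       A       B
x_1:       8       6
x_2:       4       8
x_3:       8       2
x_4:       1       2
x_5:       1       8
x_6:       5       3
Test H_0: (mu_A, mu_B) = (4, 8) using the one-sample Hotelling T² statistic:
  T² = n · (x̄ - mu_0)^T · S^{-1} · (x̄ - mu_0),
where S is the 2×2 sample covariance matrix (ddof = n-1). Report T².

Step 1 — sample mean vector:
  mean(A) = (8 + 4 + 8 + 1 + 1 + 5) / 6 = 27/6 = 4.5
  mean(B) = (6 + 8 + 2 + 2 + 8 + 3) / 6 = 29/6 = 4.8333
  x̄ = (4.5, 4.8333),  deviation x̄ - mu_0 = (4.5, 4.8333) - (4, 8) = (0.5, -3.1667).

Step 2 — sample covariance matrix, S[i,j] = (1/(n-1)) · Σ_k (x_{k,i} - mean_i) · (x_{k,j} - mean_j), divisor n-1 = 5:
  S[A,A] = ((3.5)·(3.5) + (-0.5)·(-0.5) + (3.5)·(3.5) + (-3.5)·(-3.5) + (-3.5)·(-3.5) + (0.5)·(0.5)) / 5 = 49.5/5 = 9.9
  S[A,B] = ((3.5)·(1.1667) + (-0.5)·(3.1667) + (3.5)·(-2.8333) + (-3.5)·(-2.8333) + (-3.5)·(3.1667) + (0.5)·(-1.8333)) / 5 = -9.5/5 = -1.9
  S[B,B] = ((1.1667)·(1.1667) + (3.1667)·(3.1667) + (-2.8333)·(-2.8333) + (-2.8333)·(-2.8333) + (3.1667)·(3.1667) + (-1.8333)·(-1.8333)) / 5 = 40.8333/5 = 8.1667
  S = [[9.9, -1.9],
 [-1.9, 8.1667]].

Step 3 — invert S. det(S) = 9.9·8.1667 - (-1.9)² = 77.24.
  S^{-1} = (1/det) · [[d, -b], [-b, a]] = [[0.1057, 0.0246],
 [0.0246, 0.1282]].

Step 4 — quadratic form (x̄ - mu_0)^T · S^{-1} · (x̄ - mu_0):
  S^{-1} · (x̄ - mu_0) = (-0.025, -0.3936),
  (x̄ - mu_0)^T · [...] = (0.5)·(-0.025) + (-3.1667)·(-0.3936) = 1.2338.

Step 5 — scale by n: T² = 6 · 1.2338 = 7.4029.

T² ≈ 7.4029
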